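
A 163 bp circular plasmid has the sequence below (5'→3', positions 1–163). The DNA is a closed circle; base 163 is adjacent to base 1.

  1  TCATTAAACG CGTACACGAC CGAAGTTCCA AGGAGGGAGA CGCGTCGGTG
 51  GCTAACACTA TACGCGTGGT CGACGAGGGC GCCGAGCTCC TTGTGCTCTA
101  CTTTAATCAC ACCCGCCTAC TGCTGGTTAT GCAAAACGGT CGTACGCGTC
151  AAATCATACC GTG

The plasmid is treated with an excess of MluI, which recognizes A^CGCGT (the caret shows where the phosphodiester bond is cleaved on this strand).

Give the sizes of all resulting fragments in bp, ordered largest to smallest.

MluI sites (ACGCGT) start at positions 8, 40, 62, 144.
MluI cuts after the first base of each site, so after positions 8, 40, 62, 144.
Circular molecule, 4 cuts → 4 fragments:
  9–40 → 32 bp
  41–62 → 22 bp
  63–144 → 82 bp
  145–163 then 1–8 → 19 + 8 = 27 bp
Sorted largest to smallest: 82, 32, 27, 22 bp.

82, 32, 27, 22 bp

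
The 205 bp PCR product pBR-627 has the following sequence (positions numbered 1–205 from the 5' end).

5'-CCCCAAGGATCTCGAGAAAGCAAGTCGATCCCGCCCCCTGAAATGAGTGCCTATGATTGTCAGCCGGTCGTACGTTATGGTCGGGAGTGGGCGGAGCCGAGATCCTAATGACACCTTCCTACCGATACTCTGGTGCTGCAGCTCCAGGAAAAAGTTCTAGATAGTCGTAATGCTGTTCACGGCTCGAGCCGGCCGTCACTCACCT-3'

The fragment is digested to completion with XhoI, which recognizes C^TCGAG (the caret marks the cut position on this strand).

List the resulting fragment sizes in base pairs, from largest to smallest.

XhoI sites (CTCGAG) start at positions 11, 183.
XhoI cuts after the first base of each site, so after positions 11, 183.
Linear molecule, 2 cuts → 3 fragments:
  1–11 → 11 bp
  12–183 → 172 bp
  184–205 → 22 bp
Sorted largest to smallest: 172, 22, 11 bp.

172, 22, 11 bp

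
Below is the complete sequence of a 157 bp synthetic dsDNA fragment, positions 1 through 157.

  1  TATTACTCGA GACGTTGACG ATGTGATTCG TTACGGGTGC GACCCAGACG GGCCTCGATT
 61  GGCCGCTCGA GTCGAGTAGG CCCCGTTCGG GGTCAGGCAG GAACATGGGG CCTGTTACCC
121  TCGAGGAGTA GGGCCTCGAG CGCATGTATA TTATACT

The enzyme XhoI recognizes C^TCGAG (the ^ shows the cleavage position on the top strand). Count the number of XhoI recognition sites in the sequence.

CTCGAG occurs starting at positions 6, 66, 120, 135.
XhoI cuts at 4 sites.

4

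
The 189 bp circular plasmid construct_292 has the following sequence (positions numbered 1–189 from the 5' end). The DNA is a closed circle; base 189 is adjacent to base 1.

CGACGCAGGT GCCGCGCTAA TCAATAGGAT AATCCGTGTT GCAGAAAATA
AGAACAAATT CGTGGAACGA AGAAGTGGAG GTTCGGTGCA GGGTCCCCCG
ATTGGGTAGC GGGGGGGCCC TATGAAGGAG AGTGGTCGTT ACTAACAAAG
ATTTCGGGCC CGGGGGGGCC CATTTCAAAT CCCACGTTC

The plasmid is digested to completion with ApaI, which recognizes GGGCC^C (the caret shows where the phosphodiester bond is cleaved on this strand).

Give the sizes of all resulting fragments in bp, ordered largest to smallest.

ApaI sites (GGGCCC) start at positions 115, 156, 166.
ApaI cuts after base 5 of each site (before the last base), so after positions 119, 160, 170.
Circular molecule, 3 cuts → 3 fragments:
  120–160 → 41 bp
  161–170 → 10 bp
  171–189 then 1–119 → 19 + 119 = 138 bp
Sorted largest to smallest: 138, 41, 10 bp.

138, 41, 10 bp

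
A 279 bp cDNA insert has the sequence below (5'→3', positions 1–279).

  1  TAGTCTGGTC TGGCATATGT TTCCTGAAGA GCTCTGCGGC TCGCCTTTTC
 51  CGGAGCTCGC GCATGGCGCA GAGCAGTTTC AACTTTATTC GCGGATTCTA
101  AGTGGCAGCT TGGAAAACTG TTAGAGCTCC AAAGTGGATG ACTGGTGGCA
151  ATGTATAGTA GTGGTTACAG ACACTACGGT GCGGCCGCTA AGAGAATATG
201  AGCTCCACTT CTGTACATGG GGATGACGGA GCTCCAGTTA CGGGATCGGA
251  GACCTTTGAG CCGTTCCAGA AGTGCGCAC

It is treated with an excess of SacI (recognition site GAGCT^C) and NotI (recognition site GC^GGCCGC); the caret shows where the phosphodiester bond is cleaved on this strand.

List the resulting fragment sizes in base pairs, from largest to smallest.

71, 54, 46, 33, 29, 24, 22 bp

SacI sites (GAGCTC) start at positions 29, 53, 124, 200, 229.
SacI cuts after base 5 of each site (before the last base), so after positions 33, 57, 128, 204, 233.
The NotI site (GCGGCCGC) starts at position 181.
NotI cuts after base 2 of each site, so after position 182.
Combined cut positions: 33, 57, 128, 182, 204, 233.
Linear molecule, 6 cuts → 7 fragments:
  1–33 → 33 bp
  34–57 → 24 bp
  58–128 → 71 bp
  129–182 → 54 bp
  183–204 → 22 bp
  205–233 → 29 bp
  234–279 → 46 bp
Sorted largest to smallest: 71, 54, 46, 33, 29, 24, 22 bp.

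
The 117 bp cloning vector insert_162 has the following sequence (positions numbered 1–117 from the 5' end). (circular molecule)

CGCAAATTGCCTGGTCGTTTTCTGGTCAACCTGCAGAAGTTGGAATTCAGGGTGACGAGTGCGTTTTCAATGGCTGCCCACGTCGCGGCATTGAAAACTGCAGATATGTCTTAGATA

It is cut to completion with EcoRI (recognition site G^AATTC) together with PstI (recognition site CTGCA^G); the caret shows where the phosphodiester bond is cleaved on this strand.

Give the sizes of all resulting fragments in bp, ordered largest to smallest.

59, 50, 8 bp

The EcoRI site (GAATTC) starts at position 43.
EcoRI cuts after the first base of each site, so after position 43.
PstI sites (CTGCAG) start at positions 31, 98.
PstI cuts after base 5 of each site (before the last base), so after positions 35, 102.
Combined cut positions: 35, 43, 102.
Circular molecule, 3 cuts → 3 fragments:
  36–43 → 8 bp
  44–102 → 59 bp
  103–117 then 1–35 → 15 + 35 = 50 bp
Sorted largest to smallest: 59, 50, 8 bp.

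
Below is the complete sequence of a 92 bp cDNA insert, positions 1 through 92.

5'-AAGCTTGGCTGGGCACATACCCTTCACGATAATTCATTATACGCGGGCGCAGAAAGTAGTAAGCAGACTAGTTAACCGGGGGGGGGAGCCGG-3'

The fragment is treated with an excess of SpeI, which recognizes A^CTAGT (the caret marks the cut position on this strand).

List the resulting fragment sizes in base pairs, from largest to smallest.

67, 25 bp

The SpeI site (ACTAGT) starts at position 67.
SpeI cuts after the first base of each site, so after position 67.
Linear molecule, 1 cut → 2 fragments:
  1–67 → 67 bp
  68–92 → 25 bp
Sorted largest to smallest: 67, 25 bp.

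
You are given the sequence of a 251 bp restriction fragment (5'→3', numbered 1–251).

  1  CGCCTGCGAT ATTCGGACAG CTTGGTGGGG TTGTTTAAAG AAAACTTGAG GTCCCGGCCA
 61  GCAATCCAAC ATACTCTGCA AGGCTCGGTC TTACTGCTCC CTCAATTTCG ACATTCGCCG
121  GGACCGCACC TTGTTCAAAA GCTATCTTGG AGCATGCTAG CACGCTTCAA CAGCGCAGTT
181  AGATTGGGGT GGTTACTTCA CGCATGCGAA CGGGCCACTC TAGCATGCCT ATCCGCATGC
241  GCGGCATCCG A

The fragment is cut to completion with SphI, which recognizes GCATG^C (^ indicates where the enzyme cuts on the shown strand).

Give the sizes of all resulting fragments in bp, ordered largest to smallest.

156, 50, 21, 12, 12 bp

SphI sites (GCATGC) start at positions 152, 202, 223, 235.
SphI cuts after base 5 of each site (before the last base), so after positions 156, 206, 227, 239.
Linear molecule, 4 cuts → 5 fragments:
  1–156 → 156 bp
  157–206 → 50 bp
  207–227 → 21 bp
  228–239 → 12 bp
  240–251 → 12 bp
Sorted largest to smallest: 156, 50, 21, 12, 12 bp.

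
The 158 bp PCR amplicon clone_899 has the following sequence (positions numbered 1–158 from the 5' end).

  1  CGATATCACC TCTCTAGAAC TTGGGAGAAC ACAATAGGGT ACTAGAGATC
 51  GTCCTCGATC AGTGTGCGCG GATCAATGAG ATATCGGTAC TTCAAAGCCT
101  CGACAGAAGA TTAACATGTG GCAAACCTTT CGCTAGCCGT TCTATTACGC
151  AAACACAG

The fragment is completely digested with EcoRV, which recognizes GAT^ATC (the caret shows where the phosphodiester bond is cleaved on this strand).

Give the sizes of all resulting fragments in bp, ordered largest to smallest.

EcoRV sites (GATATC) start at positions 2, 80.
EcoRV cuts after base 3 of each site, so after positions 4, 82.
Linear molecule, 2 cuts → 3 fragments:
  1–4 → 4 bp
  5–82 → 78 bp
  83–158 → 76 bp
Sorted largest to smallest: 78, 76, 4 bp.

78, 76, 4 bp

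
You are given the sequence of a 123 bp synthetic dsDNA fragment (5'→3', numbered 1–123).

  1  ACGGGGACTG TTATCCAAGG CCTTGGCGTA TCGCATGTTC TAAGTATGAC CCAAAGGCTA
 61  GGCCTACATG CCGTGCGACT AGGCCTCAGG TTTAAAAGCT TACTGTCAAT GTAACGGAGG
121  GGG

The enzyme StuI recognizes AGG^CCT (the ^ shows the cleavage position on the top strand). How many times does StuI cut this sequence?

AGGCCT occurs starting at positions 18, 60, 81.
StuI cuts at 3 sites.

3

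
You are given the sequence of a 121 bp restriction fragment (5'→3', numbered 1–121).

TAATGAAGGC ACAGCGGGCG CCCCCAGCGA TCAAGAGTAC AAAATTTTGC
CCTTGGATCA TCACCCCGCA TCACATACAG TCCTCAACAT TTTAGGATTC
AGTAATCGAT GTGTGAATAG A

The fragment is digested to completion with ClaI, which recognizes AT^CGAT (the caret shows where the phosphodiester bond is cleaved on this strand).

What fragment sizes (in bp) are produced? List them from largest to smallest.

106, 15 bp

The ClaI site (ATCGAT) starts at position 105.
ClaI cuts after base 2 of each site, so after position 106.
Linear molecule, 1 cut → 2 fragments:
  1–106 → 106 bp
  107–121 → 15 bp
Sorted largest to smallest: 106, 15 bp.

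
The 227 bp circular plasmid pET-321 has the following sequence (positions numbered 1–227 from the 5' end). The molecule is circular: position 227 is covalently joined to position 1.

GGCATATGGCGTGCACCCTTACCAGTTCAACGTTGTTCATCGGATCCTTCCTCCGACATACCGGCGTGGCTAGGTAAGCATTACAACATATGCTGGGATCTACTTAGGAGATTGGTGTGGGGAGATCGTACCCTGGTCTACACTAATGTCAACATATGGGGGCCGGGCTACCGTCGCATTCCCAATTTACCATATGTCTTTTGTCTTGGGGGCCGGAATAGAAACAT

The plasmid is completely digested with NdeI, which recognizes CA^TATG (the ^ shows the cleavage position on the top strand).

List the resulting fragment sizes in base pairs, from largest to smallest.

84, 66, 39, 38 bp

NdeI sites (CATATG) start at positions 3, 87, 153, 191.
NdeI cuts after base 2 of each site, so after positions 4, 88, 154, 192.
Circular molecule, 4 cuts → 4 fragments:
  5–88 → 84 bp
  89–154 → 66 bp
  155–192 → 38 bp
  193–227 then 1–4 → 35 + 4 = 39 bp
Sorted largest to smallest: 84, 66, 39, 38 bp.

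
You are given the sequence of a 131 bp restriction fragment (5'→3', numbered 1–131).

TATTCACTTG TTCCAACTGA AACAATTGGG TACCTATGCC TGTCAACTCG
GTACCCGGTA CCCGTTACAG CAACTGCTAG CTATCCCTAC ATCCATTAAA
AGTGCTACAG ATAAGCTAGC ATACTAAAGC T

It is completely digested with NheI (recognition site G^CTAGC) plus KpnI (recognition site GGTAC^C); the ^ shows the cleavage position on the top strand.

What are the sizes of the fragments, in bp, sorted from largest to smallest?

39, 33, 21, 16, 15, 7 bp

NheI sites (GCTAGC) start at positions 76, 115.
NheI cuts after the first base of each site, so after positions 76, 115.
KpnI sites (GGTACC) start at positions 29, 50, 57.
KpnI cuts after base 5 of each site (before the last base), so after positions 33, 54, 61.
Combined cut positions: 33, 54, 61, 76, 115.
Linear molecule, 5 cuts → 6 fragments:
  1–33 → 33 bp
  34–54 → 21 bp
  55–61 → 7 bp
  62–76 → 15 bp
  77–115 → 39 bp
  116–131 → 16 bp
Sorted largest to smallest: 39, 33, 21, 16, 15, 7 bp.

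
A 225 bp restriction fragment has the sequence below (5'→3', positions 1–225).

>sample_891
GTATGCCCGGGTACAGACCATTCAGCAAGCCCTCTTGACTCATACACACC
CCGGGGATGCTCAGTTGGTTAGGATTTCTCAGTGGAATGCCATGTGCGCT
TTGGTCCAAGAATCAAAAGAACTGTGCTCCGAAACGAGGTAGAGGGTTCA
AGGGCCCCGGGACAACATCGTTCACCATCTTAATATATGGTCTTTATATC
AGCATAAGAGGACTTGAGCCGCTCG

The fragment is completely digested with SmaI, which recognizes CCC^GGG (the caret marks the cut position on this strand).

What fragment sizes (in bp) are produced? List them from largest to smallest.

106, 67, 44, 8 bp

SmaI sites (CCCGGG) start at positions 6, 50, 156.
SmaI cuts after base 3 of each site, so after positions 8, 52, 158.
Linear molecule, 3 cuts → 4 fragments:
  1–8 → 8 bp
  9–52 → 44 bp
  53–158 → 106 bp
  159–225 → 67 bp
Sorted largest to smallest: 106, 67, 44, 8 bp.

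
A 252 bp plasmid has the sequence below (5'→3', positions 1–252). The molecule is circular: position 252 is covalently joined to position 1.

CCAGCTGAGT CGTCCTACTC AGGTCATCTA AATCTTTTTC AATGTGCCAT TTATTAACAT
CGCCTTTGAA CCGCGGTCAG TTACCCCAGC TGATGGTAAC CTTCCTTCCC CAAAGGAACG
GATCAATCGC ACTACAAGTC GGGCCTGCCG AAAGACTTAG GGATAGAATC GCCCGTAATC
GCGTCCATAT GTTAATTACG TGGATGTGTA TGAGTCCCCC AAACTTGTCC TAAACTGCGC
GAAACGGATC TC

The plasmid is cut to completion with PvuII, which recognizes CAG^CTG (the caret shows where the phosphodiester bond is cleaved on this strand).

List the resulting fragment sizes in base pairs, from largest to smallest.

167, 85 bp

PvuII sites (CAGCTG) start at positions 2, 87.
PvuII cuts after base 3 of each site, so after positions 4, 89.
Circular molecule, 2 cuts → 2 fragments:
  5–89 → 85 bp
  90–252 then 1–4 → 163 + 4 = 167 bp
Sorted largest to smallest: 167, 85 bp.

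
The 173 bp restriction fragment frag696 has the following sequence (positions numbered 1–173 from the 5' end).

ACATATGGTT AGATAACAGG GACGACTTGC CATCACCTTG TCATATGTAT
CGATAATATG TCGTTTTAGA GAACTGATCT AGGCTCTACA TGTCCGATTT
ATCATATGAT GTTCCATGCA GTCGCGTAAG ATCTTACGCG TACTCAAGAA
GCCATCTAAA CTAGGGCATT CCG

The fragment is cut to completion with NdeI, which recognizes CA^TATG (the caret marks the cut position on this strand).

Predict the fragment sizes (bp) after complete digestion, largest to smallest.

NdeI sites (CATATG) start at positions 2, 42, 103.
NdeI cuts after base 2 of each site, so after positions 3, 43, 104.
Linear molecule, 3 cuts → 4 fragments:
  1–3 → 3 bp
  4–43 → 40 bp
  44–104 → 61 bp
  105–173 → 69 bp
Sorted largest to smallest: 69, 61, 40, 3 bp.

69, 61, 40, 3 bp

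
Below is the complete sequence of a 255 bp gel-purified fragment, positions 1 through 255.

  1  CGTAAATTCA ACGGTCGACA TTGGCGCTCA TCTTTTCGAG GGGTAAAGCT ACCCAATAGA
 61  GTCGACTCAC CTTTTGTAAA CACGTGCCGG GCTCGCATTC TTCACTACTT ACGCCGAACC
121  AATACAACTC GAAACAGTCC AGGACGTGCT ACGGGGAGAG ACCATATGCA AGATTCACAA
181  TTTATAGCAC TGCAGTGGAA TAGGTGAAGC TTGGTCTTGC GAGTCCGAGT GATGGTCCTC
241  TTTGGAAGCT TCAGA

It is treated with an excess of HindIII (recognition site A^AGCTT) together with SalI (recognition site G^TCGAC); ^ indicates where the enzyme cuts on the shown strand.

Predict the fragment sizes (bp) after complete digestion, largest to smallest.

146, 47, 39, 14, 9 bp

HindIII sites (AAGCTT) start at positions 207, 246.
HindIII cuts after the first base of each site, so after positions 207, 246.
SalI sites (GTCGAC) start at positions 14, 61.
SalI cuts after the first base of each site, so after positions 14, 61.
Combined cut positions: 14, 61, 207, 246.
Linear molecule, 4 cuts → 5 fragments:
  1–14 → 14 bp
  15–61 → 47 bp
  62–207 → 146 bp
  208–246 → 39 bp
  247–255 → 9 bp
Sorted largest to smallest: 146, 47, 39, 14, 9 bp.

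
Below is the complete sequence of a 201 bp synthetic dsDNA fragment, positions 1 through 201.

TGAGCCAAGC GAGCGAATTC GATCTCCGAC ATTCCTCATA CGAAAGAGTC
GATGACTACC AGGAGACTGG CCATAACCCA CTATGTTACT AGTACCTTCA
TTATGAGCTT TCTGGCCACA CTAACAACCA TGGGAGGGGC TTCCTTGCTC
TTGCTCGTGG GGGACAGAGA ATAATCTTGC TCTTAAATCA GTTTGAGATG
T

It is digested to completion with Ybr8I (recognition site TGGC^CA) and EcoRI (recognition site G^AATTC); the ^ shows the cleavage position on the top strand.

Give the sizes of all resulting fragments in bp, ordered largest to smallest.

85, 56, 45, 15 bp

Ybr8I sites (TGGCCA) start at positions 68, 113.
Ybr8I cuts after base 4 of each site, so after positions 71, 116.
The EcoRI site (GAATTC) starts at position 15.
EcoRI cuts after the first base of each site, so after position 15.
Combined cut positions: 15, 71, 116.
Linear molecule, 3 cuts → 4 fragments:
  1–15 → 15 bp
  16–71 → 56 bp
  72–116 → 45 bp
  117–201 → 85 bp
Sorted largest to smallest: 85, 56, 45, 15 bp.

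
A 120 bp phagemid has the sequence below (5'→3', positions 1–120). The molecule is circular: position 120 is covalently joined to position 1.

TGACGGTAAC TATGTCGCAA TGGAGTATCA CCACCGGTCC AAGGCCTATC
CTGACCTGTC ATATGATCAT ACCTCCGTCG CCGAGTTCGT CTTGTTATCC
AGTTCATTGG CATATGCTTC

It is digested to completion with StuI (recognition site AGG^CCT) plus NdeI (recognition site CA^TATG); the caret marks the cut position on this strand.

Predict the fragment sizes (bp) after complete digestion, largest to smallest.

52, 51, 17 bp

The StuI site (AGGCCT) starts at position 42.
StuI cuts after base 3 of each site, so after position 44.
NdeI sites (CATATG) start at positions 60, 111.
NdeI cuts after base 2 of each site, so after positions 61, 112.
Combined cut positions: 44, 61, 112.
Circular molecule, 3 cuts → 3 fragments:
  45–61 → 17 bp
  62–112 → 51 bp
  113–120 then 1–44 → 8 + 44 = 52 bp
Sorted largest to smallest: 52, 51, 17 bp.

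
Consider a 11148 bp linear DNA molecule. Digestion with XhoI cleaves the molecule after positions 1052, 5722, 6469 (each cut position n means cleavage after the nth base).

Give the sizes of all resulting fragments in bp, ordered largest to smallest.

Linear molecule, 3 cuts → 4 fragments:
  1052 − 0 = 1052 bp
  5722 − 1052 = 4670 bp
  6469 − 5722 = 747 bp
  11148 − 6469 = 4679 bp
Sorted largest to smallest: 4679, 4670, 1052, 747 bp.

4679, 4670, 1052, 747 bp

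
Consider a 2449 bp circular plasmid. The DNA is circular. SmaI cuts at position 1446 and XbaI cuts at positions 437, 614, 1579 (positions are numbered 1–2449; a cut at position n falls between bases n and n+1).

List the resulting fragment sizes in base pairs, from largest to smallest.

1307, 832, 177, 133 bp

Combined cut positions (sorted): 437, 614, 1446, 1579.
Circular molecule, 4 cuts → 4 fragments:
  614 − 437 = 177 bp
  1446 − 614 = 832 bp
  1579 − 1446 = 133 bp
  wrap: 2449 − 1579 + 437 = 1307 bp
Sorted largest to smallest: 1307, 832, 177, 133 bp.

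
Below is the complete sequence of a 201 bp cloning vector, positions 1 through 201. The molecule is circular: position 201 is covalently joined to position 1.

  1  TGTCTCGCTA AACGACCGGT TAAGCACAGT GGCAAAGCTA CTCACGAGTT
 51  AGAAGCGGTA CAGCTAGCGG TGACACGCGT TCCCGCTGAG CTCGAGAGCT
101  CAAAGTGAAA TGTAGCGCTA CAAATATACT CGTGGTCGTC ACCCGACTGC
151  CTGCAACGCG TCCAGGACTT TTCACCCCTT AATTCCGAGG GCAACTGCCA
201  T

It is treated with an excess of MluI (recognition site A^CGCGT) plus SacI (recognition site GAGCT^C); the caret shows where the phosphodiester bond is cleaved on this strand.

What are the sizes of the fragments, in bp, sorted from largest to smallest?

120, 56, 17, 8 bp

MluI sites (ACGCGT) start at positions 75, 156.
MluI cuts after the first base of each site, so after positions 75, 156.
SacI sites (GAGCTC) start at positions 88, 96.
SacI cuts after base 5 of each site (before the last base), so after positions 92, 100.
Combined cut positions: 75, 92, 100, 156.
Circular molecule, 4 cuts → 4 fragments:
  76–92 → 17 bp
  93–100 → 8 bp
  101–156 → 56 bp
  157–201 then 1–75 → 45 + 75 = 120 bp
Sorted largest to smallest: 120, 56, 17, 8 bp.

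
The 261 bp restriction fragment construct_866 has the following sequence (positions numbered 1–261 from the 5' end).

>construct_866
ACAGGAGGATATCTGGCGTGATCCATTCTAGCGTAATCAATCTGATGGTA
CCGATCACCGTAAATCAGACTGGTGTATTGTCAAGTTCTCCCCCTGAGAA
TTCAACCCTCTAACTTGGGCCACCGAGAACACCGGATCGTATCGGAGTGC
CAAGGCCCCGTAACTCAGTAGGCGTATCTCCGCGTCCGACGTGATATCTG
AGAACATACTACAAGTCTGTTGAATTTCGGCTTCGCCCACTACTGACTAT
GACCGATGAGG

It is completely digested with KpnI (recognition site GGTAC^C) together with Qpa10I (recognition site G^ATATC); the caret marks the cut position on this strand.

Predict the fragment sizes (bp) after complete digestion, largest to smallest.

The KpnI site (GGTACC) starts at position 47.
KpnI cuts after base 5 of each site (before the last base), so after position 51.
Qpa10I sites (GATATC) start at positions 8, 193.
Qpa10I cuts after the first base of each site, so after positions 8, 193.
Combined cut positions: 8, 51, 193.
Linear molecule, 3 cuts → 4 fragments:
  1–8 → 8 bp
  9–51 → 43 bp
  52–193 → 142 bp
  194–261 → 68 bp
Sorted largest to smallest: 142, 68, 43, 8 bp.

142, 68, 43, 8 bp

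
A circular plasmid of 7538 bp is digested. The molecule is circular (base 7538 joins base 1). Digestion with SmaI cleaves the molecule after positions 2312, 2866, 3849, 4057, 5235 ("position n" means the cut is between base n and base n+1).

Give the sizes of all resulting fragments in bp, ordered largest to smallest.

4615, 1178, 983, 554, 208 bp

Circular molecule, 5 cuts → 5 fragments:
  2866 − 2312 = 554 bp
  3849 − 2866 = 983 bp
  4057 − 3849 = 208 bp
  5235 − 4057 = 1178 bp
  wrap: 7538 − 5235 + 2312 = 4615 bp
Sorted largest to smallest: 4615, 1178, 983, 554, 208 bp.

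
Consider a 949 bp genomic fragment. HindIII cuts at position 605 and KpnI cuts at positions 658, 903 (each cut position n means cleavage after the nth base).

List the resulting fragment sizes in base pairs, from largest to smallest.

Combined cut positions (sorted): 605, 658, 903.
Linear molecule, 3 cuts → 4 fragments:
  605 − 0 = 605 bp
  658 − 605 = 53 bp
  903 − 658 = 245 bp
  949 − 903 = 46 bp
Sorted largest to smallest: 605, 245, 53, 46 bp.

605, 245, 53, 46 bp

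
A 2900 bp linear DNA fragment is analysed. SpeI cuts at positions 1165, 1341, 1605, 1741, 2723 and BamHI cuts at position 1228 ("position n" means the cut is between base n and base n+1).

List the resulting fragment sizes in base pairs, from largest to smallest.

1165, 982, 264, 177, 136, 113, 63 bp

Combined cut positions (sorted): 1165, 1228, 1341, 1605, 1741, 2723.
Linear molecule, 6 cuts → 7 fragments:
  1165 − 0 = 1165 bp
  1228 − 1165 = 63 bp
  1341 − 1228 = 113 bp
  1605 − 1341 = 264 bp
  1741 − 1605 = 136 bp
  2723 − 1741 = 982 bp
  2900 − 2723 = 177 bp
Sorted largest to smallest: 1165, 982, 264, 177, 136, 113, 63 bp.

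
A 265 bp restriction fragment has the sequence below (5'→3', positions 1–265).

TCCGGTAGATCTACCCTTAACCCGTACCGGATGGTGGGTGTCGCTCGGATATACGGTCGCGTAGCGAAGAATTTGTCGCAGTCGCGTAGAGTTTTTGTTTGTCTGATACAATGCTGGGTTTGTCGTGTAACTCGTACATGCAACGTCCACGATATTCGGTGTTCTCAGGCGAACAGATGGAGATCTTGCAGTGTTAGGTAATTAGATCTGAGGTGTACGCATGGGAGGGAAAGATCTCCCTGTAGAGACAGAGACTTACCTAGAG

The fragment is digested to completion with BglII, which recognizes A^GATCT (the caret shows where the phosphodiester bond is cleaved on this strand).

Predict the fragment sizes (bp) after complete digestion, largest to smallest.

BglII sites (AGATCT) start at positions 7, 181, 204, 232.
BglII cuts after the first base of each site, so after positions 7, 181, 204, 232.
Linear molecule, 4 cuts → 5 fragments:
  1–7 → 7 bp
  8–181 → 174 bp
  182–204 → 23 bp
  205–232 → 28 bp
  233–265 → 33 bp
Sorted largest to smallest: 174, 33, 28, 23, 7 bp.

174, 33, 28, 23, 7 bp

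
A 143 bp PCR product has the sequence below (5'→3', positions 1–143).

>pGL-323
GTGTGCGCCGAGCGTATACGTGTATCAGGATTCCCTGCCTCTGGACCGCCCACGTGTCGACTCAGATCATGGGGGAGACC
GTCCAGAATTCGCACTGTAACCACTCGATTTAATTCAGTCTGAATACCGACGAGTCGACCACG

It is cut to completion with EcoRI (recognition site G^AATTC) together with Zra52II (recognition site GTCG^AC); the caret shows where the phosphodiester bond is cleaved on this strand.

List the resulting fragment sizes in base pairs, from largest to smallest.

59, 51, 27, 6 bp

The EcoRI site (GAATTC) starts at position 86.
EcoRI cuts after the first base of each site, so after position 86.
Zra52II sites (GTCGAC) start at positions 56, 134.
Zra52II cuts after base 4 of each site, so after positions 59, 137.
Combined cut positions: 59, 86, 137.
Linear molecule, 3 cuts → 4 fragments:
  1–59 → 59 bp
  60–86 → 27 bp
  87–137 → 51 bp
  138–143 → 6 bp
Sorted largest to smallest: 59, 51, 27, 6 bp.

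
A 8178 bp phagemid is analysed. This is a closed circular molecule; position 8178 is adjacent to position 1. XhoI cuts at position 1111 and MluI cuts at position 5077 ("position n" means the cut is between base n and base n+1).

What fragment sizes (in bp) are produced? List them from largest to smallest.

Combined cut positions (sorted): 1111, 5077.
Circular molecule, 2 cuts → 2 fragments:
  5077 − 1111 = 3966 bp
  wrap: 8178 − 5077 + 1111 = 4212 bp
Sorted largest to smallest: 4212, 3966 bp.

4212, 3966 bp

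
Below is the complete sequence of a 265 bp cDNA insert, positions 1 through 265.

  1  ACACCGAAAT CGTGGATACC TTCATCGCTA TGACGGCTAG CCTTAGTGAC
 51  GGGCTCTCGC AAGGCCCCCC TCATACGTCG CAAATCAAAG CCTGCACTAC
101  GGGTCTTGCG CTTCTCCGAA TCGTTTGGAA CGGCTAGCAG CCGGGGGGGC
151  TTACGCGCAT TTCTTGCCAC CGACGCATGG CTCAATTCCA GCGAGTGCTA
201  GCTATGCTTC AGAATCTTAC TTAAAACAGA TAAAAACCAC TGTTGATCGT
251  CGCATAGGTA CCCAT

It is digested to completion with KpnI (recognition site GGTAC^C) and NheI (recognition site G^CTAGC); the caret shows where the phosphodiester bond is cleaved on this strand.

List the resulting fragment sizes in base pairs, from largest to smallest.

The KpnI site (GGTACC) starts at position 257.
KpnI cuts after base 5 of each site (before the last base), so after position 261.
NheI sites (GCTAGC) start at positions 36, 133, 197.
NheI cuts after the first base of each site, so after positions 36, 133, 197.
Combined cut positions: 36, 133, 197, 261.
Linear molecule, 4 cuts → 5 fragments:
  1–36 → 36 bp
  37–133 → 97 bp
  134–197 → 64 bp
  198–261 → 64 bp
  262–265 → 4 bp
Sorted largest to smallest: 97, 64, 64, 36, 4 bp.

97, 64, 64, 36, 4 bp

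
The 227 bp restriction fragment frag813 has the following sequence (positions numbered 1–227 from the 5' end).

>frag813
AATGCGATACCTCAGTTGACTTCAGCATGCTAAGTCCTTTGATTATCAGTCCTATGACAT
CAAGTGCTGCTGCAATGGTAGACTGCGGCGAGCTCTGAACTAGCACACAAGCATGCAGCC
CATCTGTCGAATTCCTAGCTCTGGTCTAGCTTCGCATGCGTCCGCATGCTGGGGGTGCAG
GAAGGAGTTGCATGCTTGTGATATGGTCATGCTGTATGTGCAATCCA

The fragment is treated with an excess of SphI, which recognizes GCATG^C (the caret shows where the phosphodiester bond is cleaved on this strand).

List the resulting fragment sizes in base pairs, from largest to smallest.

86, 43, 33, 29, 26, 10 bp

SphI sites (GCATGC) start at positions 25, 111, 154, 164, 190.
SphI cuts after base 5 of each site (before the last base), so after positions 29, 115, 158, 168, 194.
Linear molecule, 5 cuts → 6 fragments:
  1–29 → 29 bp
  30–115 → 86 bp
  116–158 → 43 bp
  159–168 → 10 bp
  169–194 → 26 bp
  195–227 → 33 bp
Sorted largest to smallest: 86, 43, 33, 29, 26, 10 bp.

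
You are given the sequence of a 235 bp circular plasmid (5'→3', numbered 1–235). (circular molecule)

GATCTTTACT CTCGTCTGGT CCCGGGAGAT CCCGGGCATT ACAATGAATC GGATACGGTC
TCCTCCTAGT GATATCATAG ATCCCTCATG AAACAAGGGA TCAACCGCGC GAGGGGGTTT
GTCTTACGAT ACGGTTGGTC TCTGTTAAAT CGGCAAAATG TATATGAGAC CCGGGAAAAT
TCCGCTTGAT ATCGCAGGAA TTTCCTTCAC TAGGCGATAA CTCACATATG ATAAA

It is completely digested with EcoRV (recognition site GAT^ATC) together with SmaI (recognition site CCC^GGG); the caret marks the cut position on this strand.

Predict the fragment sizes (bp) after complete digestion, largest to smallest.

99, 68, 40, 18, 10 bp

EcoRV sites (GATATC) start at positions 71, 188.
EcoRV cuts after base 3 of each site, so after positions 73, 190.
SmaI sites (CCCGGG) start at positions 21, 31, 170.
SmaI cuts after base 3 of each site, so after positions 23, 33, 172.
Combined cut positions: 23, 33, 73, 172, 190.
Circular molecule, 5 cuts → 5 fragments:
  24–33 → 10 bp
  34–73 → 40 bp
  74–172 → 99 bp
  173–190 → 18 bp
  191–235 then 1–23 → 45 + 23 = 68 bp
Sorted largest to smallest: 99, 68, 40, 18, 10 bp.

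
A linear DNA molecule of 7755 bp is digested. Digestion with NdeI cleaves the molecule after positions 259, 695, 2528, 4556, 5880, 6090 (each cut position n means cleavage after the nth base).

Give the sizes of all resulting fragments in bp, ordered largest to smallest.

Linear molecule, 6 cuts → 7 fragments:
  259 − 0 = 259 bp
  695 − 259 = 436 bp
  2528 − 695 = 1833 bp
  4556 − 2528 = 2028 bp
  5880 − 4556 = 1324 bp
  6090 − 5880 = 210 bp
  7755 − 6090 = 1665 bp
Sorted largest to smallest: 2028, 1833, 1665, 1324, 436, 259, 210 bp.

2028, 1833, 1665, 1324, 436, 259, 210 bp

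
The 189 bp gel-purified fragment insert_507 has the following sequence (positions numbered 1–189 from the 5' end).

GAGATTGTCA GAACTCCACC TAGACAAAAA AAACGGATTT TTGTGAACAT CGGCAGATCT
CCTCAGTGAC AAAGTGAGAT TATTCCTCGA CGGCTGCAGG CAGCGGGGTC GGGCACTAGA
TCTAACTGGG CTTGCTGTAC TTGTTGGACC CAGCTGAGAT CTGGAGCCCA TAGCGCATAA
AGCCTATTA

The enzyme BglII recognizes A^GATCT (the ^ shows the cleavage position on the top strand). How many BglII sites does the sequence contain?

3

AGATCT occurs starting at positions 55, 118, 157.
BglII cuts at 3 sites.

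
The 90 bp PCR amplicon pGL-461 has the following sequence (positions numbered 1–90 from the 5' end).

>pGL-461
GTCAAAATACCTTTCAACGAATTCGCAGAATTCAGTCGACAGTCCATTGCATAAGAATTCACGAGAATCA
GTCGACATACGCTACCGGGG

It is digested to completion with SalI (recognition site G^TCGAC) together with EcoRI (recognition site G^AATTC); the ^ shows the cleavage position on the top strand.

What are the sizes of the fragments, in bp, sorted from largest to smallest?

20, 19, 19, 16, 9, 7 bp

SalI sites (GTCGAC) start at positions 35, 71.
SalI cuts after the first base of each site, so after positions 35, 71.
EcoRI sites (GAATTC) start at positions 19, 28, 55.
EcoRI cuts after the first base of each site, so after positions 19, 28, 55.
Combined cut positions: 19, 28, 35, 55, 71.
Linear molecule, 5 cuts → 6 fragments:
  1–19 → 19 bp
  20–28 → 9 bp
  29–35 → 7 bp
  36–55 → 20 bp
  56–71 → 16 bp
  72–90 → 19 bp
Sorted largest to smallest: 20, 19, 19, 16, 9, 7 bp.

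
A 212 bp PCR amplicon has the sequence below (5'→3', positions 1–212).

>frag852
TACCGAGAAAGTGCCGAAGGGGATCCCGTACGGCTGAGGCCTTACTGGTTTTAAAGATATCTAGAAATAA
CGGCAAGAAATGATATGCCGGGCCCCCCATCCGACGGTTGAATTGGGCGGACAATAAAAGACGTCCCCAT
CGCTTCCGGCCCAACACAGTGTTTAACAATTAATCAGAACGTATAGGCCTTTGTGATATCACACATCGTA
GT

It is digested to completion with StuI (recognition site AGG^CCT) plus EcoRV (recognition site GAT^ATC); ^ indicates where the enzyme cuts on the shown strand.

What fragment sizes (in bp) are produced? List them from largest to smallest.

StuI sites (AGGCCT) start at positions 37, 185.
StuI cuts after base 3 of each site, so after positions 39, 187.
EcoRV sites (GATATC) start at positions 56, 195.
EcoRV cuts after base 3 of each site, so after positions 58, 197.
Combined cut positions: 39, 58, 187, 197.
Linear molecule, 4 cuts → 5 fragments:
  1–39 → 39 bp
  40–58 → 19 bp
  59–187 → 129 bp
  188–197 → 10 bp
  198–212 → 15 bp
Sorted largest to smallest: 129, 39, 19, 15, 10 bp.

129, 39, 19, 15, 10 bp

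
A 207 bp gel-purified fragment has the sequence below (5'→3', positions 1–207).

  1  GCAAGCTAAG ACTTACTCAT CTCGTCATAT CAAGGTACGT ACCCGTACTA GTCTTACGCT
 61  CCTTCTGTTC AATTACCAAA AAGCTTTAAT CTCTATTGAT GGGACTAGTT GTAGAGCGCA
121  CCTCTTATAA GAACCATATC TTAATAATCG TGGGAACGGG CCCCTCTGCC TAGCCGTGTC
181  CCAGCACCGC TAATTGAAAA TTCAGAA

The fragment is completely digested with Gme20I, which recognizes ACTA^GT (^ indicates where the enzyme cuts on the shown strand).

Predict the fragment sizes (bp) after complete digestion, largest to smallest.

Gme20I sites (ACTAGT) start at positions 47, 104.
Gme20I cuts after base 4 of each site, so after positions 50, 107.
Linear molecule, 2 cuts → 3 fragments:
  1–50 → 50 bp
  51–107 → 57 bp
  108–207 → 100 bp
Sorted largest to smallest: 100, 57, 50 bp.

100, 57, 50 bp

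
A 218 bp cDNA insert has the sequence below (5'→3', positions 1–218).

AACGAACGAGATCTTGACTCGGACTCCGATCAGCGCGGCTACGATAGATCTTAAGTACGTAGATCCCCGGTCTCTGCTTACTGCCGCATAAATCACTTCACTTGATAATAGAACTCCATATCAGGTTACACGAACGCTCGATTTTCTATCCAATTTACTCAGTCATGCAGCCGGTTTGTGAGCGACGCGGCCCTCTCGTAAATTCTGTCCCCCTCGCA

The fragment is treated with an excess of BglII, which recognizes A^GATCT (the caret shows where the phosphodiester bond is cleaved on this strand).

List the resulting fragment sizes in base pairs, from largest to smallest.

BglII sites (AGATCT) start at positions 9, 46.
BglII cuts after the first base of each site, so after positions 9, 46.
Linear molecule, 2 cuts → 3 fragments:
  1–9 → 9 bp
  10–46 → 37 bp
  47–218 → 172 bp
Sorted largest to smallest: 172, 37, 9 bp.

172, 37, 9 bp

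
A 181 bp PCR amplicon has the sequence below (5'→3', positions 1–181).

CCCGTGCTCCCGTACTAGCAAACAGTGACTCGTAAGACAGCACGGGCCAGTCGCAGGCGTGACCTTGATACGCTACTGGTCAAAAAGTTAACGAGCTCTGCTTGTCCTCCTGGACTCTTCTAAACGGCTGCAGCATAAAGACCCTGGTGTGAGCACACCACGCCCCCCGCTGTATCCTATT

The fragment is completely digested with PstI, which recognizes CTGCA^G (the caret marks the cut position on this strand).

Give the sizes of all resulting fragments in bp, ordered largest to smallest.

132, 49 bp

The PstI site (CTGCAG) starts at position 128.
PstI cuts after base 5 of each site (before the last base), so after position 132.
Linear molecule, 1 cut → 2 fragments:
  1–132 → 132 bp
  133–181 → 49 bp
Sorted largest to smallest: 132, 49 bp.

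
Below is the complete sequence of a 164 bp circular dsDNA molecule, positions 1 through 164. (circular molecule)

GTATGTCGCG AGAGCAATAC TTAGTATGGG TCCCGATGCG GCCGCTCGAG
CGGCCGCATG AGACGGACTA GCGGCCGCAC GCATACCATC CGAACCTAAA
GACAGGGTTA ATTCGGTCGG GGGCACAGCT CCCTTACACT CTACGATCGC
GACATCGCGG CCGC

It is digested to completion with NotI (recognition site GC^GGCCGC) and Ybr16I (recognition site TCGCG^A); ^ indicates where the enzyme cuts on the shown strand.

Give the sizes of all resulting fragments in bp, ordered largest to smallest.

NotI sites (GCGGCCGC) start at positions 38, 50, 71, 157.
NotI cuts after base 2 of each site, so after positions 39, 51, 72, 158.
Ybr16I sites (TCGCGA) start at positions 6, 147.
Ybr16I cuts after base 5 of each site (before the last base), so after positions 10, 151.
Combined cut positions: 10, 39, 51, 72, 151, 158.
Circular molecule, 6 cuts → 6 fragments:
  11–39 → 29 bp
  40–51 → 12 bp
  52–72 → 21 bp
  73–151 → 79 bp
  152–158 → 7 bp
  159–164 then 1–10 → 6 + 10 = 16 bp
Sorted largest to smallest: 79, 29, 21, 16, 12, 7 bp.

79, 29, 21, 16, 12, 7 bp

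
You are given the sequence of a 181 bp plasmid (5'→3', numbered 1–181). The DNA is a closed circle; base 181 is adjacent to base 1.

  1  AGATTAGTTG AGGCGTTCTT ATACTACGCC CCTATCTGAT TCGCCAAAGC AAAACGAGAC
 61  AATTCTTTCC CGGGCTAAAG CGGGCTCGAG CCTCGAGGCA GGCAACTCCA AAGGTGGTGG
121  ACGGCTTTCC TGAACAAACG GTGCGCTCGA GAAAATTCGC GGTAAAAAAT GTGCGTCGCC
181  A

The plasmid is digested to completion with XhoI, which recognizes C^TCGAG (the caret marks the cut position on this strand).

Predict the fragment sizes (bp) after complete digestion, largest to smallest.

XhoI sites (CTCGAG) start at positions 85, 92, 146.
XhoI cuts after the first base of each site, so after positions 85, 92, 146.
Circular molecule, 3 cuts → 3 fragments:
  86–92 → 7 bp
  93–146 → 54 bp
  147–181 then 1–85 → 35 + 85 = 120 bp
Sorted largest to smallest: 120, 54, 7 bp.

120, 54, 7 bp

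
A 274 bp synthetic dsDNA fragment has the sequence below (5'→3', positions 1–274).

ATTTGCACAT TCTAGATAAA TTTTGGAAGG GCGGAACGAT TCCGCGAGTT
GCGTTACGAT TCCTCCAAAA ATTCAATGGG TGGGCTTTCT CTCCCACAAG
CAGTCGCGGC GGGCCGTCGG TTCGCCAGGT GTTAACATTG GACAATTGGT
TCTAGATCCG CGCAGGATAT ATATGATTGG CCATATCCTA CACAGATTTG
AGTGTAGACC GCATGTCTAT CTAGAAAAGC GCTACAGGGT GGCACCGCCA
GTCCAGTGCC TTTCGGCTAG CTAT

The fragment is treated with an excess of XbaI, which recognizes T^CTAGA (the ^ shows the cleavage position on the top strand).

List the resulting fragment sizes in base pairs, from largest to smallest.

XbaI sites (TCTAGA) start at positions 11, 151, 220.
XbaI cuts after the first base of each site, so after positions 11, 151, 220.
Linear molecule, 3 cuts → 4 fragments:
  1–11 → 11 bp
  12–151 → 140 bp
  152–220 → 69 bp
  221–274 → 54 bp
Sorted largest to smallest: 140, 69, 54, 11 bp.

140, 69, 54, 11 bp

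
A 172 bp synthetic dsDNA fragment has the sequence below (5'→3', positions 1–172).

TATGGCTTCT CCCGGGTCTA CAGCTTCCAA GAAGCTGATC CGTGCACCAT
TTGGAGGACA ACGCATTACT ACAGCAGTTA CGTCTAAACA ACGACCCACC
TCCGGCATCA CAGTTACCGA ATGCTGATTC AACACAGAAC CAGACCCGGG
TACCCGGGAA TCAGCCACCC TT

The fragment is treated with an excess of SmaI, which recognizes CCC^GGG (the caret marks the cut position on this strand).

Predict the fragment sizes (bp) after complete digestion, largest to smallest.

SmaI sites (CCCGGG) start at positions 11, 145, 153.
SmaI cuts after base 3 of each site, so after positions 13, 147, 155.
Linear molecule, 3 cuts → 4 fragments:
  1–13 → 13 bp
  14–147 → 134 bp
  148–155 → 8 bp
  156–172 → 17 bp
Sorted largest to smallest: 134, 17, 13, 8 bp.

134, 17, 13, 8 bp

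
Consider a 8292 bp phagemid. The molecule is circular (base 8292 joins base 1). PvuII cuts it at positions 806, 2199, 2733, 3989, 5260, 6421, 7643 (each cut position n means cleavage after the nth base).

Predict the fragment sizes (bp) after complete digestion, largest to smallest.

Circular molecule, 7 cuts → 7 fragments:
  2199 − 806 = 1393 bp
  2733 − 2199 = 534 bp
  3989 − 2733 = 1256 bp
  5260 − 3989 = 1271 bp
  6421 − 5260 = 1161 bp
  7643 − 6421 = 1222 bp
  wrap: 8292 − 7643 + 806 = 1455 bp
Sorted largest to smallest: 1455, 1393, 1271, 1256, 1222, 1161, 534 bp.

1455, 1393, 1271, 1256, 1222, 1161, 534 bp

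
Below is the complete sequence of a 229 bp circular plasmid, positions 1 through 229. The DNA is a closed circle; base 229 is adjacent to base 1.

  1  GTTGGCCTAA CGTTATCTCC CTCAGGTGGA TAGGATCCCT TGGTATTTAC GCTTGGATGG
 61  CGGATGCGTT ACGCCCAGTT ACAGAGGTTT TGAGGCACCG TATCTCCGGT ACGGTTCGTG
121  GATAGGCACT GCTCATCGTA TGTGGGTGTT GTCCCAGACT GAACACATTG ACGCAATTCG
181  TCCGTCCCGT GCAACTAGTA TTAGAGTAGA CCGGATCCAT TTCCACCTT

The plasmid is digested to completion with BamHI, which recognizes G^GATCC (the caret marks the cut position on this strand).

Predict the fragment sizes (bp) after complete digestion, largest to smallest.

180, 49 bp

BamHI sites (GGATCC) start at positions 33, 213.
BamHI cuts after the first base of each site, so after positions 33, 213.
Circular molecule, 2 cuts → 2 fragments:
  34–213 → 180 bp
  214–229 then 1–33 → 16 + 33 = 49 bp
Sorted largest to smallest: 180, 49 bp.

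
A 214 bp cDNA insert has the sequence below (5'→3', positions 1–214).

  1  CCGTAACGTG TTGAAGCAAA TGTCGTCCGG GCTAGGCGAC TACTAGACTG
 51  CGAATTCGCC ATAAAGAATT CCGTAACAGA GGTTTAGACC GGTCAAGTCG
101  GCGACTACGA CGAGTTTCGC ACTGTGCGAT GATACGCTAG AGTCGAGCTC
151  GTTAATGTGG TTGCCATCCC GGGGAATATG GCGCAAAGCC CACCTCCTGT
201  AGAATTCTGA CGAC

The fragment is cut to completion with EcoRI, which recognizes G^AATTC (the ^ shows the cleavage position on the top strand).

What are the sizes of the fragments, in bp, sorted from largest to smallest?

136, 52, 14, 12 bp

EcoRI sites (GAATTC) start at positions 52, 66, 202.
EcoRI cuts after the first base of each site, so after positions 52, 66, 202.
Linear molecule, 3 cuts → 4 fragments:
  1–52 → 52 bp
  53–66 → 14 bp
  67–202 → 136 bp
  203–214 → 12 bp
Sorted largest to smallest: 136, 52, 14, 12 bp.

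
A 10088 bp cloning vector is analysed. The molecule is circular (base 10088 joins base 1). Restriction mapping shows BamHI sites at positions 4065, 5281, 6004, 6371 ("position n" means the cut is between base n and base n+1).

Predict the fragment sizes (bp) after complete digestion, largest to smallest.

Circular molecule, 4 cuts → 4 fragments:
  5281 − 4065 = 1216 bp
  6004 − 5281 = 723 bp
  6371 − 6004 = 367 bp
  wrap: 10088 − 6371 + 4065 = 7782 bp
Sorted largest to smallest: 7782, 1216, 723, 367 bp.

7782, 1216, 723, 367 bp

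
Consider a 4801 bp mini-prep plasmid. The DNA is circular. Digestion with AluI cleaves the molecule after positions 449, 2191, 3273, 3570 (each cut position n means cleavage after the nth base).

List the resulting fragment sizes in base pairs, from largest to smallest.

1742, 1680, 1082, 297 bp

Circular molecule, 4 cuts → 4 fragments:
  2191 − 449 = 1742 bp
  3273 − 2191 = 1082 bp
  3570 − 3273 = 297 bp
  wrap: 4801 − 3570 + 449 = 1680 bp
Sorted largest to smallest: 1742, 1680, 1082, 297 bp.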